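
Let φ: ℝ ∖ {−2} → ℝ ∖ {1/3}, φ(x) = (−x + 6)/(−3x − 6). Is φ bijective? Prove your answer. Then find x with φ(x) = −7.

Suppose φ(u) = φ(v). Cross-multiplying: (−u + 6)(−3v − 6) = (−v + 6)(−3u − 6).
Expanding both sides and cancelling the symmetric terms leaves 24·(u − v) = 0. Since 24 ≠ 0, u = v. So φ is injective.
For any y ≠ 1/3, solving y(−3x − 6) = −x + 6 for x gives a well-defined x ≠ −2. So φ is surjective.
Therefore φ is bijective.
Solving φ(x) = −7: cross-multiplying gives −x + 6 = −7(−3x − 6), which rearranges to −22x = 36, so x = −18/11.

-18/11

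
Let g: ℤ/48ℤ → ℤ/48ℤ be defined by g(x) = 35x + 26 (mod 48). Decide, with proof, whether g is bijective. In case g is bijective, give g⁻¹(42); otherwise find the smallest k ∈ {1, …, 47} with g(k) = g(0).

If g(x_1) = g(x_2), then 35x_1 ≡ 35x_2 (mod 48). Because gcd(35, 48) = 1, we may cancel 35 to get x_1 ≡ x_2 (mod 48).
We now compute 35⁻¹ mod 48 explicitly. Euclid's algorithm: 48 = 1·35 + 13, 35 = 2·13 + 9, 13 = 1·9 + 4, 9 = 2·4 + 1; back-substituting gives 1 = 11·35 − 8·48, so 35⁻¹ ≡ 11 (mod 48).
Then y ↦ 11(y − 26) is a two-sided inverse to g, so every y ∈ ℤ/48ℤ has a preimage.
Thus g is bijective.
Since g is bijective, we find g⁻¹(42): we need 35x ≡ 42 − 26 ≡ 16 (mod 48). Using 35⁻¹ = 11: x ≡ 11·16 = 176 = 3·48 + 32, so x = 32.
Check: g(32) = 35·32 + 26 = 1146 = 23·48 + 42 ≡ 42 (mod 48).

32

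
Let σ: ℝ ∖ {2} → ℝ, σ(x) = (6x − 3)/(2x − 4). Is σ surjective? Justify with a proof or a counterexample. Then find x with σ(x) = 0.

If σ(x) = 3, cross-multiplying gives 2(6x − 3) = 6(2x − 4), which simplifies to −6 = −24 — false.  So 3 has no preimage and σ is not surjective.
Solving σ(x) = 0: cross-multiplying gives 6x − 3 = 0(2x − 4), which rearranges to 6x = 3, so x = 1/2.

1/2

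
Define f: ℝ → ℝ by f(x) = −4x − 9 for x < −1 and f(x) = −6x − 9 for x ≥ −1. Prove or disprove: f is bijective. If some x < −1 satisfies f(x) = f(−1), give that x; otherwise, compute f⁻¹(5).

Both pieces are strictly decreasing (slopes −4 and −6), so each is injective on its own interval.
The left piece maps (−∞, −1) onto (−5, ∞); the right piece maps [−1, ∞) onto (−∞, −3].
These images overlap. In particular f(−1) = −3 (right piece), and solving −4x − 9 = −3 on the left piece gives x = −3/2 < −1.
So f(−3/2) = f(−1) with −3/2 ≠ −1, and f is not injective, hence not bijective. This x = −3/2 is the requested value below −1.

-3/2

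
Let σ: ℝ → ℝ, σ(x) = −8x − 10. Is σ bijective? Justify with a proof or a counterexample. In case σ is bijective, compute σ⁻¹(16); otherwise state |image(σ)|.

Suppose σ(s) = σ(t). Then −8s − 10 = −8t − 10, so −8s = −8t, thus s = t.
For any y ∈ ℝ, x = (y + 10)/(−8) satisfies σ(x) = y.
So σ is bijective.
Since σ is bijective, we compute σ⁻¹(16) = (16 + 10)/(−8) = −13/4.

-13/4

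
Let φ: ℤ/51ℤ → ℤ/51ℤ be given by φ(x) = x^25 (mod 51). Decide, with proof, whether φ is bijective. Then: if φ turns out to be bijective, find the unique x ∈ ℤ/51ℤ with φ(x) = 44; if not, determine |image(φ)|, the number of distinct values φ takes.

Computing x^25 mod 51 for each x (by repeated squaring, reducing mod 51 at every step), the values φ(0), φ(1), …, φ(50) are: 0, 1, 2, 48, 4, 29, 45, 10, 8, 9, 7, 23, 39, 13, 20, 15, 16, 17, 18, 19, 14, 21, 46, 11, 27, 25, 26, 24, 40, 5, 30, 37, 32, 33, 34, 35, 36, 31, 38, 12, 28, 44, 42, 43, 41, 6, 22, 47, 3, 49, 50.
Every element of ℤ/51ℤ appears exactly once in this list, so φ is a bijection, and in particular bijective.
Since φ is bijective, we read off the preimage of 44 from the same table: φ(41) = 44, so φ⁻¹(44) = 41.

41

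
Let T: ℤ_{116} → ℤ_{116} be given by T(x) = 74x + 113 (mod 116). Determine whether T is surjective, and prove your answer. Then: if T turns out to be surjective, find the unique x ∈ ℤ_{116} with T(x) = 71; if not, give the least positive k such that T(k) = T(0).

58

Since gcd(74, 116) = 2, we have 74x ≡ 0 (mod 2) for all x, so T(x) ≡ 1 (mod 2).
But 0 ≢ 1 (mod 2), so 0 ∈ ℤ_{116} has no preimage. Thus T is not surjective.
Since T is not surjective, we find the least positive k with T(k) = T(0): this means 74k ≡ 0 (mod 116), i.e. 116 ∣ 74k. Since gcd(74, 116) = 2, dividing through by 2 this holds exactly when 58 ∣ 37k, and as gcd(37, 58) = 1, exactly when 58 ∣ k.
The smallest positive such k is 58.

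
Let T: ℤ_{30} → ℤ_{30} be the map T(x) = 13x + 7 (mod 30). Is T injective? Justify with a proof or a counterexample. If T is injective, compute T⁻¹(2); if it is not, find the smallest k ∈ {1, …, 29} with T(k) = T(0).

25

If T(u) = T(v), then 13u ≡ 13v (mod 30). Because gcd(13, 30) = 1, we may cancel 13 to get u ≡ v (mod 30).
So T is injective.
We now compute 13⁻¹ mod 30 explicitly. Euclid's algorithm: 30 = 2·13 + 4, 13 = 3·4 + 1; back-substituting gives 1 = 7·13 − 3·30, so 13⁻¹ ≡ 7 (mod 30).
Since T is injective, we find T⁻¹(2): we need 13x ≡ 2 − 7 ≡ 25 (mod 30). Using 13⁻¹ = 7: x ≡ 7·25 = 175 = 5·30 + 25, so x = 25.
Check: T(25) = 13·25 + 7 = 332 = 11·30 + 2 ≡ 2 (mod 30).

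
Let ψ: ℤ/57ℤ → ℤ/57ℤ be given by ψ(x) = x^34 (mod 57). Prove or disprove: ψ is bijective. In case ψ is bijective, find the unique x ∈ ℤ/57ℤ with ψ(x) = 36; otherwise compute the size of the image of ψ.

20

ψ(8): Repeated squaring mod 57: 8^1 ≡ 8, 8^2 ≡ 8² = 64 ≡ 7, 8^4 ≡ 7² = 49, 8^8 ≡ 49² = 2401 ≡ 7, 8^16 ≡ 7² = 49, 8^32 ≡ 49² = 2401 ≡ 7. Since 34 = 32 + 2, 8^34 ≡ 7·7: 7·7 = 49. So 8^34 ≡ 49 (mod 57).
ψ(11): Repeated squaring mod 57: 11^1 ≡ 11, 11^2 ≡ 11² = 121 ≡ 7, 11^4 ≡ 7² = 49, 11^8 ≡ 49² = 2401 ≡ 7, 11^16 ≡ 7² = 49, 11^32 ≡ 49² = 2401 ≡ 7. Since 34 = 32 + 2, 11^34 ≡ 7·7: 7·7 = 49. So 11^34 ≡ 49 (mod 57).
So ψ(8) = ψ(11) = 49 while 8 ≠ 11, therefore ψ is not injective, hence not bijective.
Since ψ is not bijective, we determine |image(ψ)|. Computing x^34 mod 57 for each x (by repeated squaring, reducing mod 57 at every step), the values ψ(0), ψ(1), …, ψ(56) are: 0, 1, 43, 36, 25, 16, 9, 7, 49, 42, 4, 49, 45, 28, 16, 6, 55, 43, 39, 19, 1, 24, 55, 25, 54, 28, 7, 30, 4, 4, 30, 7, 28, 54, 25, 55, 24, 1, 19, 39, 43, 55, 6, 16, 28, 45, 49, 4, 42, 49, 7, 9, 16, 25, 36, 43, 1.
The distinct values are {0, 1, 4, 6, 7, 9, 16, 19, 24, 25, 28, 30, 36, 39, 42, 43, 45, 49, 54, 55}; there are 20 of them.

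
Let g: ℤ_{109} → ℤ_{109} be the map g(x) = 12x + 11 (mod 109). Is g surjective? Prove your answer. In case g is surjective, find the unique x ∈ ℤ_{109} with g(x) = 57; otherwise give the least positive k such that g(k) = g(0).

Since gcd(12, 109) = 1, 12 is invertible modulo 109. Euclid's algorithm: 109 = 9·12 + 1; back-substituting gives 1 = 100·12 − 11·109, so 12⁻¹ ≡ 100 (mod 109).
Then y ↦ 100(y − 11) is a two-sided inverse to g, so every y ∈ ℤ_{109} has a preimage.
Therefore g is surjective.
Since g is surjective, we compute g⁻¹(57): solve 12x + 11 ≡ 57 (mod 109), i.e. 12x ≡ 46 (mod 109).
Multiplying by 12⁻¹ = 100 gives x ≡ 100·46 = 4600 = 42·109 + 22 ≡ 22 (mod 109).
Check: g(22) = 12·22 + 11 = 275 = 2·109 + 57 ≡ 57 (mod 109).

22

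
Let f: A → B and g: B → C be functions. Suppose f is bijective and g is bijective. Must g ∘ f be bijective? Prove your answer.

Injectivity: if g(f(x_1)) = g(f(x_2)) then f(x_1) = f(x_2) (g injective) so x_1 = x_2 (f injective).
Surjectivity: for c ∈ C pick b with g(b) = c, then a with f(a) = b; then (g ∘ f)(a) = c.
Thus g ∘ f is bijective.

bijective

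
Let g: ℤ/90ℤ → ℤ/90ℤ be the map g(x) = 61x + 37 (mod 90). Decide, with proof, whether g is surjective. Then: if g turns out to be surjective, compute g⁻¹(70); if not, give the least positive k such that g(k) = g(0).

33

Recall that g is surjective if every y in the codomain equals g(x) for some x in the domain.
Since gcd(61, 90) = 1, 61 is invertible modulo 90. Euclid's algorithm: 90 = 1·61 + 29, 61 = 2·29 + 3, 29 = 9·3 + 2, 3 = 1·2 + 1; back-substituting gives 1 = 31·61 − 21·90, so 61⁻¹ ≡ 31 (mod 90).
For any y ∈ ℤ/90ℤ, x = 31(y − 37) mod 90 satisfies g(x) = 61·31(y − 37) + 37 ≡ y (since 61·31 ≡ 1 mod 90). So every y has a preimage.
So g is surjective.
Since g is surjective, we compute g⁻¹(70): solve 61x + 37 ≡ 70 (mod 90), i.e. 61x ≡ 33 (mod 90).
Multiplying by 61⁻¹ = 31 gives x ≡ 31·33 = 1023 = 11·90 + 33 ≡ 33 (mod 90).
Check: g(33) = 61·33 + 37 = 2050 = 22·90 + 70 ≡ 70 (mod 90).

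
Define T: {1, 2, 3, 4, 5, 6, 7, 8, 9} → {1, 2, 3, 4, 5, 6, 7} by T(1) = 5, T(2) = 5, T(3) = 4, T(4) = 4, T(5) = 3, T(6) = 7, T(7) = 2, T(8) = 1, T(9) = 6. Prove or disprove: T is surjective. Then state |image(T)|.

Every element of the codomain has a preimage: 1 = T(8), 2 = T(7), 3 = T(5), 4 = T(3), 5 = T(1), 6 = T(9), 7 = T(6).
Hence T is surjective.
The image of T is {1, 2, 3, 4, 5, 6, 7}, which has 7 elements.

7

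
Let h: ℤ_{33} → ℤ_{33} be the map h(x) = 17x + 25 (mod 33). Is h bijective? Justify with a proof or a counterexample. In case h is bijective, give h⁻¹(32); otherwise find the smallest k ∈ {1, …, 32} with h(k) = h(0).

Suppose h(s) = h(t) in ℤ_{33}. Then 17s + 25 ≡ 17t + 25 (mod 33), so 17(s − t) ≡ 0 (mod 33).
Since gcd(17, 33) = 1, 17 is invertible modulo 33, so s − t ≡ 0 (mod 33), i.e. s = t.
We now compute 17⁻¹ mod 33 explicitly. Euclid's algorithm: 33 = 1·17 + 16, 17 = 1·16 + 1; back-substituting gives 1 = 2·17 − 1·33, so 17⁻¹ ≡ 2 (mod 33).
Then y ↦ 2(y − 25) is a two-sided inverse to h, so every y ∈ ℤ_{33} has a preimage.
Thus h is bijective.
Since h is bijective, we compute h⁻¹(32): solve 17x + 25 ≡ 32 (mod 33), i.e. 17x ≡ 7 (mod 33).
Multiplying by 17⁻¹ = 2 gives x ≡ 2·7 = 14 ≡ 14 (mod 33).
Check: h(14) = 17·14 + 25 = 263 = 7·33 + 32 ≡ 32 (mod 33).

14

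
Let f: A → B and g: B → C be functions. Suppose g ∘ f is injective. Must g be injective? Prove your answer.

not injective

No. Take A = {0}, B = {0, 1, 2, 3}, C = {0, 1, 2, 3}, f(a) = a for each a ∈ A, and g(b) = 2 if b ∈ {2, 3} else g(b) = b.
Then g ∘ f = f is injective (A ⊂ B and f is the inclusion), but g(2) = g(3) = 2 with 2 ≠ 3, so g is not injective.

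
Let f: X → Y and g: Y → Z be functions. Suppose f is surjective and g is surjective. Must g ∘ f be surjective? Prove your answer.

Let c ∈ Z. Since g is surjective, there is b ∈ Y with g(b) = c. Since f is surjective, there is a ∈ X with f(a) = b.
Then (g ∘ f)(a) = g(b) = c. So g ∘ f is surjective.

surjective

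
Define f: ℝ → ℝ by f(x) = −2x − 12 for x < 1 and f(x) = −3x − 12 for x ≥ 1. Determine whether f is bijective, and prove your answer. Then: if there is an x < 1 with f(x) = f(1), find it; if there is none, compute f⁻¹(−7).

Both pieces are strictly decreasing (slopes −2 and −3), so each is injective on its own interval.
The left piece maps (−∞, 1) onto (−14, ∞); the right piece maps [1, ∞) onto (−∞, −15].
The images leave a gap (−14 has no preimage), so f is not surjective, hence not bijective.
Because the two images are disjoint, no x < 1 has f(x) = f(1), so we compute f⁻¹(−7): −7 lies in (−14, ∞), so solve −2x − 12 = −7: x = (−7 + 12)/(−2) = −5/2.

-5/2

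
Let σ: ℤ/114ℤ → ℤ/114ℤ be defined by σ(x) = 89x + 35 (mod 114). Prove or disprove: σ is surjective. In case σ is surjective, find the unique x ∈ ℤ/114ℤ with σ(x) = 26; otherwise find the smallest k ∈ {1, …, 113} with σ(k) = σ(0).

87

Since gcd(89, 114) = 1, 89 is invertible modulo 114. Euclid's algorithm: 114 = 1·89 + 25, 89 = 3·25 + 14, 25 = 1·14 + 11, 14 = 1·11 + 3, 11 = 3·3 + 2, 3 = 1·2 + 1; back-substituting gives 1 = 41·89 − 32·114, so 89⁻¹ ≡ 41 (mod 114).
For any y ∈ ℤ/114ℤ, x = 41(y − 35) mod 114 satisfies σ(x) = 89·41(y − 35) + 35 ≡ y (since 89·41 ≡ 1 mod 114). So every y has a preimage.
Hence σ is surjective.
Since σ is surjective, we find σ⁻¹(26): we need 89x ≡ 26 − 35 ≡ 105 (mod 114). Using 89⁻¹ = 41: x ≡ 41·105 = 4305 = 37·114 + 87, so x = 87.
Check: σ(87) = 89·87 + 35 = 7778 = 68·114 + 26 ≡ 26 (mod 114).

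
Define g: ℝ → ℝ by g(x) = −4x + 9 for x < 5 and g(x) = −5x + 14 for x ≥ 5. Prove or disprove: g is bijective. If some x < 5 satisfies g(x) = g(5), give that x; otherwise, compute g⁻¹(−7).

4

Both pieces are strictly decreasing (slopes −4 and −5), so each is injective on its own interval.
The left piece maps (−∞, 5) onto (−11, ∞); the right piece maps [5, ∞) onto (−∞, −11].
Since −11 = −11, the images partition ℝ: g is injective and surjective, hence bijective.
Because the two images are disjoint, no x < 5 has g(x) = g(5), so we compute g⁻¹(−7): −7 lies in (−11, ∞), so solve −4x + 9 = −7: x = (−7 − 9)/(−4) = 4.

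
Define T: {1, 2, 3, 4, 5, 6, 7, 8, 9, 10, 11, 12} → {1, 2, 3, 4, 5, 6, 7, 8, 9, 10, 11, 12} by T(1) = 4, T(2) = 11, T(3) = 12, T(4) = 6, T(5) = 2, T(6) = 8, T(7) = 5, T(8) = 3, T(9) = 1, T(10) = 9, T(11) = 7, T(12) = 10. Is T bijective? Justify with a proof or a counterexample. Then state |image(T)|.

12

The values 4, 11, 12, 6, 2, 8, 5, 3, 1, 9, 7, 10 are a permutation of {1, 2, 3, 4, 5, 6, 7, 8, 9, 10, 11, 12}: each element appears exactly once.
So T is injective and surjective, hence bijective.
The image of T is {1, 2, 3, 4, 5, 6, 7, 8, 9, 10, 11, 12}, which has 12 elements.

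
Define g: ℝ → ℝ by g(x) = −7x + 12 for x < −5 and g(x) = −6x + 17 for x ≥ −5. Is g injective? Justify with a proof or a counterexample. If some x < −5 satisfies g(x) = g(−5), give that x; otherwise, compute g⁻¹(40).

Both pieces are strictly decreasing (slopes −7 and −6), so each is injective on its own interval.
The left piece maps (−∞, −5) onto (47, ∞); the right piece maps [−5, ∞) onto (−∞, 47].
These images are disjoint, so no value is attained by both pieces. Thus g is injective.
Because the two images are disjoint, no x < −5 has g(x) = g(−5), so we compute g⁻¹(40): 40 lies in (−∞, 47], so solve −6x + 17 = 40: x = (40 − 17)/(−6) = −23/6.

-23/6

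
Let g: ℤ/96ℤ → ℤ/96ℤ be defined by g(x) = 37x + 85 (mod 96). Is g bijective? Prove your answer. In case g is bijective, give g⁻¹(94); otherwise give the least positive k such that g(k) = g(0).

21

Recall: injectivity means: for all a, b in the domain, g(a) = g(b) implies a = b.
If g(a) = g(b), then 37a ≡ 37b (mod 96). Because gcd(37, 96) = 1, we may cancel 37 to get a ≡ b (mod 96).
We now compute 37⁻¹ mod 96 explicitly. Euclid's algorithm: 96 = 2·37 + 22, 37 = 1·22 + 15, 22 = 1·15 + 7, 15 = 2·7 + 1; back-substituting gives 1 = 13·37 − 5·96, so 37⁻¹ ≡ 13 (mod 96).
Then y ↦ 13(y − 85) is a two-sided inverse to g, so every y ∈ ℤ/96ℤ has a preimage.
Hence g is bijective.
Since g is bijective, we find g⁻¹(94): we need 37x ≡ 94 − 85 ≡ 9 (mod 96). Using 37⁻¹ = 13: x ≡ 13·9 = 117 = 1·96 + 21, so x = 21.
Check: g(21) = 37·21 + 85 = 862 = 8·96 + 94 ≡ 94 (mod 96).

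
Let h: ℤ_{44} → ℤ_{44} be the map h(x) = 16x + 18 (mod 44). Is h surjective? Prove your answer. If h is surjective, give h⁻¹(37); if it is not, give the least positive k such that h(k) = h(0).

Since gcd(16, 44) = 4, we have 16x ≡ 0 (mod 4) for all x, so h(x) ≡ 2 (mod 4).
But 0 ≢ 2 (mod 4), so 0 ∈ ℤ_{44} has no preimage. Hence h is not surjective.
Since h is not surjective, we find the least positive k with h(k) = h(0): this means 16k ≡ 0 (mod 44), i.e. 44 ∣ 16k. Since gcd(16, 44) = 4, dividing through by 4 this holds exactly when 11 ∣ 4k, and as gcd(4, 11) = 1, exactly when 11 ∣ k.
The smallest positive such k is 11.

11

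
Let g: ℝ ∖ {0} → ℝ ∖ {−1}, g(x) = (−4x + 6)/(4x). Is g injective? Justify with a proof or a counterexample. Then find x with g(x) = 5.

1/4

Suppose g(u) = g(v). Cross-multiplying: (−4u + 6)(4v) = (−4v + 6)(4u).
Expanding both sides and cancelling the symmetric terms leaves −24·(u − v) = 0. Since −24 ≠ 0, u = v. Therefore g is injective.
Solving g(x) = 5: cross-multiplying gives −4x + 6 = 5(4x), which rearranges to −24x = −6, so x = 1/4.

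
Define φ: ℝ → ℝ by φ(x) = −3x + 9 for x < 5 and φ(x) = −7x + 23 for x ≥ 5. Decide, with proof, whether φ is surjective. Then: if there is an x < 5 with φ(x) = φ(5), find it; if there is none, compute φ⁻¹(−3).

Both pieces are strictly decreasing (slopes −3 and −7), so each is injective on its own interval.
The left piece maps (−∞, 5) onto (−6, ∞); the right piece maps [5, ∞) onto (−∞, −12].
The union (−6, ∞) ∪ (−∞, −12] omits the interval between −6 and −12; in particular −6 has no preimage. So φ is not surjective.
Because the two images are disjoint, no x < 5 has φ(x) = φ(5), so we compute φ⁻¹(−3): −3 lies in (−6, ∞), so solve −3x + 9 = −3: x = (−3 − 9)/(−3) = 4.

4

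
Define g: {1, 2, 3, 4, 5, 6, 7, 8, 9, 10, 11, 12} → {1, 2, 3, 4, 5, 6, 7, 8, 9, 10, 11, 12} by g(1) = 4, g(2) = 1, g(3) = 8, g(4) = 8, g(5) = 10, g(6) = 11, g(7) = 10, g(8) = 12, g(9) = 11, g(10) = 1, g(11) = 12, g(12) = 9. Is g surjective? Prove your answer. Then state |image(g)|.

7

No element maps to 2, so g is not surjective.
The image of g is {1, 4, 8, 9, 10, 11, 12}, which has 7 elements.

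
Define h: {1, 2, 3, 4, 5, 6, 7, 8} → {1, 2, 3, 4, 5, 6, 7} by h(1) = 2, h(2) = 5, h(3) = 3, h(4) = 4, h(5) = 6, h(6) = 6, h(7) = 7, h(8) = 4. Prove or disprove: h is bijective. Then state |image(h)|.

h(5) = 6 = h(6) with 5 ≠ 6, so h is not injective, hence not bijective.
The image of h is {2, 3, 4, 5, 6, 7}, which has 6 elements.

6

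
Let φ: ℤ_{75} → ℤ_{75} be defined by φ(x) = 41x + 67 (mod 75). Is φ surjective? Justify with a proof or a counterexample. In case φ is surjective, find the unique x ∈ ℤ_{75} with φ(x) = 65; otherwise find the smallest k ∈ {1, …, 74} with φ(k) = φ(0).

53

Since gcd(41, 75) = 1, 41 is invertible modulo 75. Euclid's algorithm: 75 = 1·41 + 34, 41 = 1·34 + 7, 34 = 4·7 + 6, 7 = 1·6 + 1; back-substituting gives 1 = 11·41 − 6·75, so 41⁻¹ ≡ 11 (mod 75).
Then y ↦ 11(y − 67) is a two-sided inverse to φ, so every y ∈ ℤ_{75} has a preimage.
Therefore φ is surjective.
Since φ is surjective, we find φ⁻¹(65): we need 41x ≡ 65 − 67 ≡ 73 (mod 75). Using 41⁻¹ = 11: x ≡ 11·73 = 803 = 10·75 + 53, so x = 53.
Check: φ(53) = 41·53 + 67 = 2240 = 29·75 + 65 ≡ 65 (mod 75).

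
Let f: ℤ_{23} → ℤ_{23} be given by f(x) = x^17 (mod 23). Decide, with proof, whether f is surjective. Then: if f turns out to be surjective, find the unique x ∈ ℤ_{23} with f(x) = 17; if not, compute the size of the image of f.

Since 23 is prime, the nonzero elements of ℤ_{23} form a cyclic group of order 22.
As gcd(17, 22) = 1, raising to the 17th power is a bijection on this group: if s^17 ≡ t^17 then (st^{−1})^17 = 1, and the only element of order dividing gcd(17, 22) = 1 is 1, so s = t.
With f(0) = 0 this makes f injective on all of ℤ_{23}, hence bijective (finite equal-size domain and codomain). In particular f is surjective.
Since f is surjective, we find the preimage of 17. The inverse of x ↦ x^17 on (ℤ_{23})^× is x ↦ x^13, because 17·13 = 221 = 10·22 + 1 ≡ 1 (mod 22) and x^{22} = 1 for x ≠ 0 (Fermat). So f⁻¹(17) = 17^13 mod 23.
Repeated squaring mod 23: 17^1 ≡ 17, 17^2 ≡ 17² = 289 ≡ 13, 17^4 ≡ 13² = 169 ≡ 8, 17^8 ≡ 8² = 64 ≡ 18. Since 13 = 8 + 4 + 1, 17^13 ≡ 18·8·17: 18·8 = 144 ≡ 6, then 6·17 = 102 ≡ 10. So 17^13 ≡ 10 (mod 23).
Hence f⁻¹(17) = 10.

10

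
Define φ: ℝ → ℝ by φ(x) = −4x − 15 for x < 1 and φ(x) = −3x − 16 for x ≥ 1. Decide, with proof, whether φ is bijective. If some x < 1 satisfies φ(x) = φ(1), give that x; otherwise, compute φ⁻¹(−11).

-1

Both pieces are strictly decreasing (slopes −4 and −3), so each is injective on its own interval.
The left piece maps (−∞, 1) onto (−19, ∞); the right piece maps [1, ∞) onto (−∞, −19].
Since −19 = −19, the images partition ℝ: φ is injective and surjective, hence bijective.
Because the two images are disjoint, no x < 1 has φ(x) = φ(1), so we compute φ⁻¹(−11): −11 lies in (−19, ∞), so solve −4x − 15 = −11: x = (−11 + 15)/(−4) = −1.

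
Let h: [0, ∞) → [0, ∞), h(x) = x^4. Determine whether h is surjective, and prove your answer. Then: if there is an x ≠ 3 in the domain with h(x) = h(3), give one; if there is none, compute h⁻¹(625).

For any y ∈ [0, ∞), x = y^{1/4} ∈ [0, ∞) gives h(x) = y, so h is surjective.
Since x ↦ x^4 is strictly increasing on [0, ∞), it is injective there, so no x ≠ 3 in the domain has h(x) = h(3). We therefore compute h⁻¹(625) = 625^{1/4} = 5 (indeed 5^4 = 625).

5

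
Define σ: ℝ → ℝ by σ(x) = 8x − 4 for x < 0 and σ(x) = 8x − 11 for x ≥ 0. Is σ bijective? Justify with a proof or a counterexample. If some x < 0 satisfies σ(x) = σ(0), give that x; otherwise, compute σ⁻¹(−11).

Both pieces are strictly increasing (slopes 8 and 8), so each is injective on its own interval.
The left piece maps (−∞, 0) onto (−∞, −4); the right piece maps [0, ∞) onto [−11, ∞).
These images overlap. In particular σ(0) = −11 (right piece), and solving 8x − 4 = −11 on the left piece gives x = −7/8 < 0.
So σ(−7/8) = σ(0) with −7/8 ≠ 0, and σ is not injective, hence not bijective. This x = −7/8 is the requested value below 0.

-7/8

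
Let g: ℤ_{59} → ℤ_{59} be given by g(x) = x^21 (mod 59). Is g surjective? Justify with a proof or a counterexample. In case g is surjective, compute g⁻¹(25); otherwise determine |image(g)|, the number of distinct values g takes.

Since 59 is prime, the nonzero elements of ℤ_{59} form a cyclic group of order 58.
As gcd(21, 58) = 1, raising to the 21st power is a bijection on this group: if a^21 ≡ b^21 then (ab^{−1})^21 = 1, and the only element of order dividing gcd(21, 58) = 1 is 1, so a = b.
With g(0) = 0 this makes g injective on all of ℤ_{59}, hence bijective (finite equal-size domain and codomain). In particular g is surjective.
Since g is surjective, we find the preimage of 25. The inverse of x ↦ x^21 on (ℤ_{59})^× is x ↦ x^47, because 21·47 = 987 = 17·58 + 1 ≡ 1 (mod 58) and x^{58} = 1 for x ≠ 0 (Fermat). So g⁻¹(25) = 25^47 mod 59.
Repeated squaring mod 59: 25^1 ≡ 25, 25^2 ≡ 25² = 625 ≡ 35, 25^4 ≡ 35² = 1225 ≡ 45, 25^8 ≡ 45² = 2025 ≡ 19, 25^16 ≡ 19² = 361 ≡ 7, 25^32 ≡ 7² = 49. Since 47 = 32 + 8 + 4 + 2 + 1, 25^47 ≡ 49·19·45·35·25: 49·19 = 931 ≡ 46, then 46·45 = 2070 ≡ 5, then 5·35 = 175 ≡ 57, then 57·25 = 1425 ≡ 9. So 25^47 ≡ 9 (mod 59).
Hence g⁻¹(25) = 9.

9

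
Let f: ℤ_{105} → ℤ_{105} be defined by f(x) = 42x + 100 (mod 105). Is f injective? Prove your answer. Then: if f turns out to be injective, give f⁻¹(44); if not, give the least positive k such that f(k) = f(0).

We have gcd(42, 105) = 21 > 1. Taking s = 0 and t = 5: f(0) = 100 and f(5) = 42·5 + 100 = 310 ≡ 100 (mod 105).
So f(0) = f(5) while 0 ≠ 5, so f is not injective.
Since f is not injective, we find the least positive k with f(k) = f(0): this means 42k ≡ 0 (mod 105), i.e. 105 ∣ 42k. Since gcd(42, 105) = 21, dividing through by 21 this holds exactly when 5 ∣ 2k, and as gcd(2, 5) = 1, exactly when 5 ∣ k.
The smallest positive such k is 5.

5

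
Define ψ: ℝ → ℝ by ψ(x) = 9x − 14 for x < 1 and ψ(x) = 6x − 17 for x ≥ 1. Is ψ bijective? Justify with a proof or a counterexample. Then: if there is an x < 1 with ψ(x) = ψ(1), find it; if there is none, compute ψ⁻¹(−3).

1/3

Both pieces are strictly increasing (slopes 9 and 6), so each is injective on its own interval.
The left piece maps (−∞, 1) onto (−∞, −5); the right piece maps [1, ∞) onto [−11, ∞).
These images overlap. In particular ψ(1) = −11 (right piece), and solving 9x − 14 = −11 on the left piece gives x = 1/3 < 1.
So ψ(1/3) = ψ(1) with 1/3 ≠ 1, and ψ is not injective, hence not bijective. This x = 1/3 is the requested value below 1.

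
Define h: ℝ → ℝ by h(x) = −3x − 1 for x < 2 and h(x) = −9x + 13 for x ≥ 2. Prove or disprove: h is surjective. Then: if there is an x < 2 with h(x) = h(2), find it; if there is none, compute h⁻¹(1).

Both pieces are strictly decreasing (slopes −3 and −9), so each is injective on its own interval.
The left piece maps (−∞, 2) onto (−7, ∞); the right piece maps [2, ∞) onto (−∞, −5].
The union (−7, ∞) ∪ (−∞, −5] covers ℝ, so h is surjective.
For the follow-up: the images overlap, so an x < 2 with h(x) = h(2) exists. h(2) = −5; solving −3x − 1 = −5 for x < 2 gives x = (−5 + 1)/(−3) = 4/3.

4/3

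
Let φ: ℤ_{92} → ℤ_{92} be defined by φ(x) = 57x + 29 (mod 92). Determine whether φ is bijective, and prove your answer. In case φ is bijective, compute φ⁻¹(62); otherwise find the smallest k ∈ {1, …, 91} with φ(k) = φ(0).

By definition, injectivity means: for all x_1, x_2 in the domain, φ(x_1) = φ(x_2) implies x_1 = x_2.
If φ(x_1) = φ(x_2), then 57x_1 ≡ 57x_2 (mod 92). Because gcd(57, 92) = 1, we may cancel 57 to get x_1 ≡ x_2 (mod 92).
We now compute 57⁻¹ mod 92 explicitly. Euclid's algorithm: 92 = 1·57 + 35, 57 = 1·35 + 22, 35 = 1·22 + 13, 22 = 1·13 + 9, 13 = 1·9 + 4, 9 = 2·4 + 1; back-substituting gives 1 = 21·57 − 13·92, so 57⁻¹ ≡ 21 (mod 92).
Then y ↦ 21(y − 29) is a two-sided inverse to φ, so every y ∈ ℤ_{92} has a preimage.
Therefore φ is bijective.
Since φ is bijective, we compute φ⁻¹(62): solve 57x + 29 ≡ 62 (mod 92), i.e. 57x ≡ 33 (mod 92).
Multiplying by 57⁻¹ = 21 gives x ≡ 21·33 = 693 = 7·92 + 49 ≡ 49 (mod 92).
Check: φ(49) = 57·49 + 29 = 2822 = 30·92 + 62 ≡ 62 (mod 92).

49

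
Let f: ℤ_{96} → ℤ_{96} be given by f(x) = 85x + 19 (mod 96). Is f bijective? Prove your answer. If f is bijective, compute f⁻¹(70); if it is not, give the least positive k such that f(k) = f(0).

39

Suppose f(s) = f(t) in ℤ_{96}. Then 85s + 19 ≡ 85t + 19 (mod 96), hence 85(s − t) ≡ 0 (mod 96).
Since gcd(85, 96) = 1, 85 is invertible modulo 96, so s − t ≡ 0 (mod 96), i.e. s = t.
We now compute 85⁻¹ mod 96 explicitly. Euclid's algorithm: 96 = 1·85 + 11, 85 = 7·11 + 8, 11 = 1·8 + 3, 8 = 2·3 + 2, 3 = 1·2 + 1; back-substituting gives 1 = 61·85 − 54·96, so 85⁻¹ ≡ 61 (mod 96).
Then y ↦ 61(y − 19) is a two-sided inverse to f, so every y ∈ ℤ_{96} has a preimage.
Therefore f is bijective.
Since f is bijective, we find f⁻¹(70): we need 85x ≡ 70 − 19 ≡ 51 (mod 96). Using 85⁻¹ = 61: x ≡ 61·51 = 3111 = 32·96 + 39, so x = 39.
Check: f(39) = 85·39 + 19 = 3334 = 34·96 + 70 ≡ 70 (mod 96).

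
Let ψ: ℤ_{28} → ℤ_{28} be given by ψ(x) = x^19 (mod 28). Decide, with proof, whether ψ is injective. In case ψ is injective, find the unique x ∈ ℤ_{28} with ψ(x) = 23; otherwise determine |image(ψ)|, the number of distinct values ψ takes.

ψ(0) = 0^19 = 0.
ψ(14): Repeated squaring mod 28: 14^1 ≡ 14, 14^2 ≡ 14² = 196 ≡ 0, 14^4 ≡ 0² = 0, 14^8 ≡ 0² = 0, 14^16 ≡ 0² = 0. Since 19 = 16 + 2 + 1, 14^19 ≡ 0·0·14: 0·0 = 0, then 0·14 = 0. So 14^19 ≡ 0 (mod 28).
So ψ(0) = ψ(14) = 0 while 0 ≠ 14, thus ψ is not injective.
Since ψ is not injective, we determine |image(ψ)|. Computing x^19 mod 28 for each x (by repeated squaring, reducing mod 28 at every step), the values ψ(0), ψ(1), …, ψ(27) are: 0, 1, 16, 3, 4, 5, 20, 7, 8, 9, 24, 11, 12, 13, 0, 15, 16, 17, 4, 19, 20, 21, 8, 23, 24, 25, 12, 27.
The distinct values are {0, 1, 3, 4, 5, 7, 8, 9, 11, 12, 13, 15, 16, 17, 19, 20, 21, 23, 24, 25, 27}; there are 21 of them.

21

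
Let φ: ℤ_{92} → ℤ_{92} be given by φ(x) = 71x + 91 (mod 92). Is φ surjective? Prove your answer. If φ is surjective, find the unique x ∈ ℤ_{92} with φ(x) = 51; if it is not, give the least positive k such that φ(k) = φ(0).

By definition, φ is surjective if every y in the codomain equals φ(x) for some x in the domain.
Since gcd(71, 92) = 1, 71 is invertible modulo 92. Euclid's algorithm: 92 = 1·71 + 21, 71 = 3·21 + 8, 21 = 2·8 + 5, 8 = 1·5 + 3, 5 = 1·3 + 2, 3 = 1·2 + 1; back-substituting gives 1 = 35·71 − 27·92, so 71⁻¹ ≡ 35 (mod 92).
For any y ∈ ℤ_{92}, x = 35(y − 91) mod 92 satisfies φ(x) = 71·35(y − 91) + 91 ≡ y (since 71·35 ≡ 1 mod 92). So every y has a preimage.
So φ is surjective.
Since φ is surjective, we find φ⁻¹(51): we need 71x ≡ 51 − 91 ≡ 52 (mod 92). Using 71⁻¹ = 35: x ≡ 35·52 = 1820 = 19·92 + 72, so x = 72.
Check: φ(72) = 71·72 + 91 = 5203 = 56·92 + 51 ≡ 51 (mod 92).

72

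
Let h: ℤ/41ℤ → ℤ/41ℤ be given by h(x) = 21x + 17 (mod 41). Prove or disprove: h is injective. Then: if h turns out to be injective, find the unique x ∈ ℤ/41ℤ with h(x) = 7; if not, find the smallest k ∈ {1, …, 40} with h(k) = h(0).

Recall that h is injective when h(a) = h(b) forces a = b.
If h(a) = h(b), then 21a ≡ 21b (mod 41). Because gcd(21, 41) = 1, we may cancel 21 to get a ≡ b (mod 41).
Therefore h is injective.
We now compute 21⁻¹ mod 41 explicitly. Euclid's algorithm: 41 = 1·21 + 20, 21 = 1·20 + 1; back-substituting gives 1 = 2·21 − 1·41, so 21⁻¹ ≡ 2 (mod 41).
Since h is injective, we find h⁻¹(7): we need 21x ≡ 7 − 17 ≡ 31 (mod 41). Using 21⁻¹ = 2: x ≡ 2·31 = 62 = 1·41 + 21, so x = 21.
Check: h(21) = 21·21 + 17 = 458 = 11·41 + 7 ≡ 7 (mod 41).

21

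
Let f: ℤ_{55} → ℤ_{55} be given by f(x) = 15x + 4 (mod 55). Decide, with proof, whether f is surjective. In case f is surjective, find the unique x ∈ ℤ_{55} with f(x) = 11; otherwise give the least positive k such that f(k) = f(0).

11

Since gcd(15, 55) = 5, we have 15x ≡ 0 (mod 5) for all x, so f(x) ≡ 4 (mod 5).
But 0 ≢ 4 (mod 5), so 0 ∈ ℤ_{55} has no preimage. Hence f is not surjective.
Since f is not surjective, we find the least positive k with f(k) = f(0): this means 15k ≡ 0 (mod 55), i.e. 55 ∣ 15k. Since gcd(15, 55) = 5, dividing through by 5 this holds exactly when 11 ∣ 3k, and as gcd(3, 11) = 1, exactly when 11 ∣ k.
The smallest positive such k is 11.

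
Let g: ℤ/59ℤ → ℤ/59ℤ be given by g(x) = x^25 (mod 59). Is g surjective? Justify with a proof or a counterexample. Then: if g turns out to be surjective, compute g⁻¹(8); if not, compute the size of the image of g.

56

Since 59 is prime, the nonzero elements of ℤ/59ℤ form a cyclic group of order 58.
As gcd(25, 58) = 1, raising to the 25th power is a bijection on this group: if s^25 ≡ t^25 then (st^{−1})^25 = 1, and the only element of order dividing gcd(25, 58) = 1 is 1, so s = t.
With g(0) = 0 this makes g injective on all of ℤ/59ℤ, hence bijective (finite equal-size domain and codomain). In particular g is surjective.
Since g is surjective, we find the preimage of 8. The inverse of x ↦ x^25 on (ℤ/59ℤ)^× is x ↦ x^7, because 25·7 = 175 = 3·58 + 1 ≡ 1 (mod 58) and x^{58} = 1 for x ≠ 0 (Fermat). So g⁻¹(8) = 8^7 mod 59.
Repeated squaring mod 59: 8^1 ≡ 8, 8^2 ≡ 8² = 64 ≡ 5, 8^4 ≡ 5² = 25. Since 7 = 4 + 2 + 1, 8^7 ≡ 25·5·8: 25·5 = 125 ≡ 7, then 7·8 = 56. So 8^7 ≡ 56 (mod 59).
Hence g⁻¹(8) = 56.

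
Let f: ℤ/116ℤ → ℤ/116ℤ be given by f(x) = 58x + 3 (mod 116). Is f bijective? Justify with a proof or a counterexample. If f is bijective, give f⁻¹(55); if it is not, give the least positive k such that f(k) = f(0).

2

Recall: injectivity means: for all a, b in the domain, f(a) = f(b) implies a = b.
We have gcd(58, 116) = 58 > 1. Taking a = 0 and b = 2: f(0) = 3 and f(2) = 58·2 + 3 = 119 ≡ 3 (mod 116).
So f(0) = f(2) while 0 ≠ 2, thus f is not injective, hence not bijective.
Since f is not bijective, we find the least positive k with f(k) = f(0): this means 58k ≡ 0 (mod 116), i.e. 116 ∣ 58k. Since gcd(58, 116) = 58, dividing through by 58 this holds exactly when 2 ∣ k.
The smallest positive such k is 2.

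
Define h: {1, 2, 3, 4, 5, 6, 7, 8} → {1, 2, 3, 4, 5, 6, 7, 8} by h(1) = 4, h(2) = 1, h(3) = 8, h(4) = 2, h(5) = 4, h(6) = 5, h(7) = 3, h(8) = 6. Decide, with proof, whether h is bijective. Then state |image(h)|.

7

h(1) = 4 = h(5) with 1 ≠ 5, so h is not injective, hence not bijective.
The image of h is {1, 2, 3, 4, 5, 6, 8}, which has 7 elements.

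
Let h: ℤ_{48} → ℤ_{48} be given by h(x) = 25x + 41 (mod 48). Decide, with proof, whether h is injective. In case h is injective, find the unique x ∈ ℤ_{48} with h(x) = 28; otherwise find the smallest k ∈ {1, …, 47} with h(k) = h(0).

If h(a) = h(b), then 25a ≡ 25b (mod 48). Because gcd(25, 48) = 1, we may cancel 25 to get a ≡ b (mod 48).
Thus h is injective.
We now compute 25⁻¹ mod 48 explicitly. Euclid's algorithm: 48 = 1·25 + 23, 25 = 1·23 + 2, 23 = 11·2 + 1; back-substituting gives 1 = 25·25 − 13·48, so 25⁻¹ ≡ 25 (mod 48).
Since h is injective, we find h⁻¹(28): we need 25x ≡ 28 − 41 ≡ 35 (mod 48). Using 25⁻¹ = 25: x ≡ 25·35 = 875 = 18·48 + 11, so x = 11.
Check: h(11) = 25·11 + 41 = 316 = 6·48 + 28 ≡ 28 (mod 48).

11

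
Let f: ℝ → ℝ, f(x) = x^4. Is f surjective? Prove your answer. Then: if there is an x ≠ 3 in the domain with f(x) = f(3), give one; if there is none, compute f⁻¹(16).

Since 4 is even, x^4 ≥ 0 for all x ∈ ℝ, so −1 ∈ ℝ has no preimage. So f is not surjective.
For the follow-up, such an x exists: taking x = −3 ∈ ℝ gives f(−3) = 81 = f(3) with −3 ≠ 3.

-3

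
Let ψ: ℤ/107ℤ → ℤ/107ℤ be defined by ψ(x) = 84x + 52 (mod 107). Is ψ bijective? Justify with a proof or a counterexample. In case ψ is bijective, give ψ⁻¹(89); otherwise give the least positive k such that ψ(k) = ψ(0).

Suppose ψ(s) = ψ(t) in ℤ/107ℤ. Then 84s + 52 ≡ 84t + 52 (mod 107), therefore 84(s − t) ≡ 0 (mod 107).
Since gcd(84, 107) = 1, 84 is invertible modulo 107, so s − t ≡ 0 (mod 107), i.e. s = t.
We now compute 84⁻¹ mod 107 explicitly. Euclid's algorithm: 107 = 1·84 + 23, 84 = 3·23 + 15, 23 = 1·15 + 8, 15 = 1·8 + 7, 8 = 1·7 + 1; back-substituting gives 1 = 93·84 − 73·107, so 84⁻¹ ≡ 93 (mod 107).
Then y ↦ 93(y − 52) is a two-sided inverse to ψ, so every y ∈ ℤ/107ℤ has a preimage.
Therefore ψ is bijective.
Since ψ is bijective, we find ψ⁻¹(89): we need 84x ≡ 89 − 52 ≡ 37 (mod 107). Using 84⁻¹ = 93: x ≡ 93·37 = 3441 = 32·107 + 17, so x = 17.
Check: ψ(17) = 84·17 + 52 = 1480 = 13·107 + 89 ≡ 89 (mod 107).

17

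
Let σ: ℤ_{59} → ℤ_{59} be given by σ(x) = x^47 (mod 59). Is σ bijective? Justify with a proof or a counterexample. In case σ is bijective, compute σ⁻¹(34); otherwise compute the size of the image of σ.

Since 59 is prime, the nonzero elements of ℤ_{59} form a cyclic group of order 58.
As gcd(47, 58) = 1, raising to the 47th power is a bijection on this group: if s^47 ≡ t^47 then (st^{−1})^47 = 1, and the only element of order dividing gcd(47, 58) = 1 is 1, so s = t.
With σ(0) = 0 this makes σ injective on all of ℤ_{59}, hence bijective (finite equal-size domain and codomain). In particular σ is bijective.
Since σ is bijective, we find the preimage of 34. The inverse of x ↦ x^47 on (ℤ_{59})^× is x ↦ x^21, because 47·21 = 987 = 17·58 + 1 ≡ 1 (mod 58) and x^{58} = 1 for x ≠ 0 (Fermat). So σ⁻¹(34) = 34^21 mod 59.
Repeated squaring mod 59: 34^1 ≡ 34, 34^2 ≡ 34² = 1156 ≡ 35, 34^4 ≡ 35² = 1225 ≡ 45, 34^8 ≡ 45² = 2025 ≡ 19, 34^16 ≡ 19² = 361 ≡ 7. Since 21 = 16 + 4 + 1, 34^21 ≡ 7·45·34: 7·45 = 315 ≡ 20, then 20·34 = 680 ≡ 31. So 34^21 ≡ 31 (mod 59).
Hence σ⁻¹(34) = 31.

31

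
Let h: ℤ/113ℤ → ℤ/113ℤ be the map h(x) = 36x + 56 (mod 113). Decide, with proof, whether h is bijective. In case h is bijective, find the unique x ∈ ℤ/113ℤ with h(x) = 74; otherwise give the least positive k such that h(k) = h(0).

Suppose h(s) = h(t) in ℤ/113ℤ. Then 36s + 56 ≡ 36t + 56 (mod 113), thus 36(s − t) ≡ 0 (mod 113).
Since gcd(36, 113) = 1, 36 is invertible modulo 113, hence s − t ≡ 0 (mod 113), i.e. s = t.
We now compute 36⁻¹ mod 113 explicitly. Euclid's algorithm: 113 = 3·36 + 5, 36 = 7·5 + 1; back-substituting gives 1 = 22·36 − 7·113, so 36⁻¹ ≡ 22 (mod 113).
Then y ↦ 22(y − 56) is a two-sided inverse to h, so every y ∈ ℤ/113ℤ has a preimage.
Therefore h is bijective.
Since h is bijective, we find h⁻¹(74): we need 36x ≡ 74 − 56 ≡ 18 (mod 113). Using 36⁻¹ = 22: x ≡ 22·18 = 396 = 3·113 + 57, so x = 57.
Check: h(57) = 36·57 + 56 = 2108 = 18·113 + 74 ≡ 74 (mod 113).

57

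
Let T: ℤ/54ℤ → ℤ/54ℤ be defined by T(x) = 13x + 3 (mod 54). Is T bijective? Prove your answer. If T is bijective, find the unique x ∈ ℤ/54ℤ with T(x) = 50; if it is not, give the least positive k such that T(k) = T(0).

If T(u) = T(v), then 13u ≡ 13v (mod 54). Because gcd(13, 54) = 1, we may cancel 13 to get u ≡ v (mod 54).
We now compute 13⁻¹ mod 54 explicitly. Euclid's algorithm: 54 = 4·13 + 2, 13 = 6·2 + 1; back-substituting gives 1 = 25·13 − 6·54, so 13⁻¹ ≡ 25 (mod 54).
For any y ∈ ℤ/54ℤ, x = 25(y − 3) mod 54 satisfies T(x) = 13·25(y − 3) + 3 ≡ y (since 13·25 ≡ 1 mod 54). So every y has a preimage.
Thus T is bijective.
Since T is bijective, we find T⁻¹(50): we need 13x ≡ 50 − 3 ≡ 47 (mod 54). Using 13⁻¹ = 25: x ≡ 25·47 = 1175 = 21·54 + 41, so x = 41.
Check: T(41) = 13·41 + 3 = 536 = 9·54 + 50 ≡ 50 (mod 54).

41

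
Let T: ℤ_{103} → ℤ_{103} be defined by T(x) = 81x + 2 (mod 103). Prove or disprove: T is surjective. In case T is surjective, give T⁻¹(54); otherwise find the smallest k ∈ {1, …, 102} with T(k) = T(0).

7

Since gcd(81, 103) = 1, 81 is invertible modulo 103. Euclid's algorithm: 103 = 1·81 + 22, 81 = 3·22 + 15, 22 = 1·15 + 7, 15 = 2·7 + 1; back-substituting gives 1 = 14·81 − 11·103, so 81⁻¹ ≡ 14 (mod 103).
Then y ↦ 14(y − 2) is a two-sided inverse to T, so every y ∈ ℤ_{103} has a preimage.
So T is surjective.
Since T is surjective, we compute T⁻¹(54): solve 81x + 2 ≡ 54 (mod 103), i.e. 81x ≡ 52 (mod 103).
Multiplying by 81⁻¹ = 14 gives x ≡ 14·52 = 728 = 7·103 + 7 ≡ 7 (mod 103).
Check: T(7) = 81·7 + 2 = 569 = 5·103 + 54 ≡ 54 (mod 103).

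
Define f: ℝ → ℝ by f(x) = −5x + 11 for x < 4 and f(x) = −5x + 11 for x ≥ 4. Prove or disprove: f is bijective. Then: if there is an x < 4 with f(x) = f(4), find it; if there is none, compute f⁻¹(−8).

19/5

Both pieces are strictly decreasing (slopes −5 and −5), so each is injective on its own interval.
The left piece maps (−∞, 4) onto (−9, ∞); the right piece maps [4, ∞) onto (−∞, −9].
Since −9 = −9, the images partition ℝ: f is injective and surjective, hence bijective.
Because the two images are disjoint, no x < 4 has f(x) = f(4), so we compute f⁻¹(−8): −8 lies in (−9, ∞), so solve −5x + 11 = −8: x = (−8 − 11)/(−5) = 19/5.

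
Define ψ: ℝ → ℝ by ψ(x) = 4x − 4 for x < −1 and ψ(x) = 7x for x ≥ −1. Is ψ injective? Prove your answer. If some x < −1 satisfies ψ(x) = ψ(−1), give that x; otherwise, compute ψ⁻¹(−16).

-3

Both pieces are strictly increasing (slopes 4 and 7), so each is injective on its own interval.
The left piece maps (−∞, −1) onto (−∞, −8); the right piece maps [−1, ∞) onto [−7, ∞).
These images are disjoint, so no value is attained by both pieces. So ψ is injective.
Because the two images are disjoint, no x < −1 has ψ(x) = ψ(−1), so we compute ψ⁻¹(−16): −16 lies in (−∞, −8), so solve 4x − 4 = −16: x = (−16 + 4)/4 = −3.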